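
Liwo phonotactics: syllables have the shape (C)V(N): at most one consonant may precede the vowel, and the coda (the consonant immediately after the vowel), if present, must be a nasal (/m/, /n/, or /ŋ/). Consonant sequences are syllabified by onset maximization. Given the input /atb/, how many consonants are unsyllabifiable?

Under (C)V(N), the unsyllabifiable consonants are /t/, /b/ (only a nasal (/m/, /n/, or /ŋ/) is licensed in coda position; onsets are limited to one consonant).

2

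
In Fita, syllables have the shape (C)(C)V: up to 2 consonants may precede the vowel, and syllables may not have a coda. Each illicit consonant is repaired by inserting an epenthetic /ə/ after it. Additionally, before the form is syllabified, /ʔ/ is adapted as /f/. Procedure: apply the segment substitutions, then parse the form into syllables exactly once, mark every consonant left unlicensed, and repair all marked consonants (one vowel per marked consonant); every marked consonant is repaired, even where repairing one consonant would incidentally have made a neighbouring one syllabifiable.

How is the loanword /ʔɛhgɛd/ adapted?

fɛhgɛdə

Substitution: /ʔ/ → /f/, giving /fɛhgɛd/.
The consonants /d/ cannot be parsed into a legal (C)(C)V syllable (no codas are permitted; onsets may contain at most 2 consonants).
Epenthesis after each stranded consonant: /d/ → /də/.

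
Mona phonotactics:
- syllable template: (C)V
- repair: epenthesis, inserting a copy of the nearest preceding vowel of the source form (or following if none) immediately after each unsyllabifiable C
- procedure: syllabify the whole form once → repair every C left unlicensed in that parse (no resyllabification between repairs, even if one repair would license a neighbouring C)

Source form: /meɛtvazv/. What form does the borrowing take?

Syllabifying with onset maximization leaves /t/, /z/, /v/ stranded (no codas are permitted; onsets are limited to one consonant).
Inserting the epenthetic vowel yields /t/ → /tɛ/, /z/ → /za/, /v/ → /va/.

meɛtɛvazava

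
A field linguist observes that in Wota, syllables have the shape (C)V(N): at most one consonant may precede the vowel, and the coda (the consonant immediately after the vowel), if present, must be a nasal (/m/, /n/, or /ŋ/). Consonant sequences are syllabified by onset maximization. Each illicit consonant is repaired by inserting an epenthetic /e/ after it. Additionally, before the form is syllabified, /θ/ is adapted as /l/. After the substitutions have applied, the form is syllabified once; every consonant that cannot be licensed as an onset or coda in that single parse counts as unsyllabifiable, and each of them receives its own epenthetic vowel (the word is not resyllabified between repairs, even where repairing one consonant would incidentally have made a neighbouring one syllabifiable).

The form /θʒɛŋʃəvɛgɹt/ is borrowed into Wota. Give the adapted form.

Substitution: /θ/ → /l/, giving /lʒɛŋʃəvɛgɹt/.
Under (C)V(N), the unsyllabifiable consonants are /l/, /g/, /ɹ/, /t/ (only a nasal (/m/, /n/, or /ŋ/) is licensed in coda position; onsets are limited to one consonant).
Inserting the epenthetic vowel yields /l/ → /le/, /g/ → /ge/, /ɹ/ → /ɹe/, /t/ → /te/.

leʒɛŋʃəvɛgeɹete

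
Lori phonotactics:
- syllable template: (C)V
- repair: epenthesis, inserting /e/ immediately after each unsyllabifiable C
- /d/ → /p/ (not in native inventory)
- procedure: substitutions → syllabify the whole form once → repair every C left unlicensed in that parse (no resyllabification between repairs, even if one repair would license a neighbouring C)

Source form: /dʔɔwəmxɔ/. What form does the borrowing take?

peʔɔwəmexɔ

Substitution: /d/ → /p/, giving /pʔɔwəmxɔ/.
The consonants /p/, /m/ cannot be parsed into a legal (C)V syllable (no codas are permitted; onsets are limited to one consonant).
Inserting the epenthetic vowel yields /p/ → /pe/, /m/ → /me/.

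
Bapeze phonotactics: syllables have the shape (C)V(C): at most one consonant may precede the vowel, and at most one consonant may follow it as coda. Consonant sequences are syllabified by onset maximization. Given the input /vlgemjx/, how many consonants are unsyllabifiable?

4

Under (C)V(C), the unsyllabifiable consonants are /v/, /l/, /j/, /x/ (at most one coda consonant is licensed; onsets are limited to one consonant).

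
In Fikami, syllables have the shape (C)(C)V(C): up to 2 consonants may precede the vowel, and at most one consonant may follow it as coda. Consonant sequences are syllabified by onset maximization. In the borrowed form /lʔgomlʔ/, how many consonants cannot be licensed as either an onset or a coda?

Under (C)(C)V(C), the unsyllabifiable consonants are /l/, /l/, /ʔ/ (at most one coda consonant is licensed; onsets may contain at most 2 consonants).

3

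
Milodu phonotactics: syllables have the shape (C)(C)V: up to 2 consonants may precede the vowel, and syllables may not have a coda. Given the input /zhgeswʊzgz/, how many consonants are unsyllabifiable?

Under (C)(C)V, the unsyllabifiable consonants are /z/, /z/, /g/, /z/ (no codas are permitted; onsets may contain at most 2 consonants).

4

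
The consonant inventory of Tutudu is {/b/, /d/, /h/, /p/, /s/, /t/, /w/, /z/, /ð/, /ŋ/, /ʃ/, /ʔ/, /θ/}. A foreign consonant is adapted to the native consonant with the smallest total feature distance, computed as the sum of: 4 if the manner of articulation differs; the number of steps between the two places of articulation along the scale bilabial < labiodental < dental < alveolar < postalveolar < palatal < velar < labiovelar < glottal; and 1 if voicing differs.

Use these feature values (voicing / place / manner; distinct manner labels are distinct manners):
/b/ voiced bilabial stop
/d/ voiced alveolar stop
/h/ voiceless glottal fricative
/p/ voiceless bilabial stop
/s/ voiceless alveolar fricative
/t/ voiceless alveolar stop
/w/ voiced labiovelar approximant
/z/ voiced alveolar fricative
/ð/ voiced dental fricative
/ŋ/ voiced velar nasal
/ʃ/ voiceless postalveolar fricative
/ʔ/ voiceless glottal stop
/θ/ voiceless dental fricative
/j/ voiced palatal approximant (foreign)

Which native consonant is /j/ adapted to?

/w/ is closest: same manner (approximant), place distance 2 (palatal→labiovelar), same voicing; total 2. Next closest is /ŋ/ at distance 5.

w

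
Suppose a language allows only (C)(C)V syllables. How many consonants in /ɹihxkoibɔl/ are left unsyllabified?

Syllabifying with onset maximization leaves /h/, /l/ stranded (no codas are permitted; onsets may contain at most 2 consonants).

2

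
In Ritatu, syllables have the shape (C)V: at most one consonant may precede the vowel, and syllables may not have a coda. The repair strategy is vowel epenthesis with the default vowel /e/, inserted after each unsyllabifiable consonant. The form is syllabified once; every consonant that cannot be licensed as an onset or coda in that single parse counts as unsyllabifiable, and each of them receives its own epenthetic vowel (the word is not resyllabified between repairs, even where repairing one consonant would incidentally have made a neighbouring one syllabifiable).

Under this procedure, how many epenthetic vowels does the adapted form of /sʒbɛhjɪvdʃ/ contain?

6

The unsyllabifiable consonants are /s/, /ʒ/, /h/, /v/, /d/, /ʃ/; each receives one epenthetic vowel.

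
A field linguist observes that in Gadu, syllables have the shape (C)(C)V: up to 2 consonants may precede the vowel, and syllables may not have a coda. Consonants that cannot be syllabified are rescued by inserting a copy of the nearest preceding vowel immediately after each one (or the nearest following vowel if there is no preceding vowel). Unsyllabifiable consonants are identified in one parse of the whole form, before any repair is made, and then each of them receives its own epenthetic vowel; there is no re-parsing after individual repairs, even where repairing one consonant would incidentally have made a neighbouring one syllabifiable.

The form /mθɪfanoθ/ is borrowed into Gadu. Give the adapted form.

mθɪfanoθo

The consonants /θ/ cannot be parsed into a legal (C)(C)V syllable (no codas are permitted; onsets may contain at most 2 consonants).
Each unlicensed consonant becomes the onset of a new syllable: /θ/ → /θo/.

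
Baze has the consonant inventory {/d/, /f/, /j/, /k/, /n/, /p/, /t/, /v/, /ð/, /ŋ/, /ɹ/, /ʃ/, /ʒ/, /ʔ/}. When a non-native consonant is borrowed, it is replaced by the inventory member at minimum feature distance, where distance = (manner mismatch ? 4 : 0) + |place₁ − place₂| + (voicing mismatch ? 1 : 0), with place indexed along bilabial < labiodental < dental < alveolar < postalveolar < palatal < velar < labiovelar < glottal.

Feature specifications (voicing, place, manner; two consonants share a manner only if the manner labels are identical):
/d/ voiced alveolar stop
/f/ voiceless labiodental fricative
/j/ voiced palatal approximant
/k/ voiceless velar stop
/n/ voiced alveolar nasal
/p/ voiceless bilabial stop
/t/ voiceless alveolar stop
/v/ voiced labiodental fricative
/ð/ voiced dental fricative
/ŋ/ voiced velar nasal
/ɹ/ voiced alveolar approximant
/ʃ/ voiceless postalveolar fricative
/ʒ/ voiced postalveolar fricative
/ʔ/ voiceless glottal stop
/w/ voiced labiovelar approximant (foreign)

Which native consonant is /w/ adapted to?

j

/j/ is closest: same manner (approximant), place distance 2 (labiovelar→palatal), same voicing; total 2. Next closest is /ɹ/ at distance 4.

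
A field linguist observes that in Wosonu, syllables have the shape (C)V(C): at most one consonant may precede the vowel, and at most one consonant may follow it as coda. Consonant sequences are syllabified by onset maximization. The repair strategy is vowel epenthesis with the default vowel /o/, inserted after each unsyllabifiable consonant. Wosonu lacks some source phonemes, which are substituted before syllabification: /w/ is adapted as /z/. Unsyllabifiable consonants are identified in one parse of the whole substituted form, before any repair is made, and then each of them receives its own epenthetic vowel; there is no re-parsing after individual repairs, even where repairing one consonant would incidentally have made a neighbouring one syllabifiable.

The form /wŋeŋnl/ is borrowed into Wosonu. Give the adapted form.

zoŋeŋnolo

Substitution: /w/ → /z/, giving /zŋeŋnl/.
Under (C)V(C), the unsyllabifiable consonants are /z/, /n/, /l/ (at most one coda consonant is licensed; onsets are limited to one consonant).
Inserting the epenthetic vowel yields /z/ → /zo/, /n/ → /no/, /l/ → /lo/.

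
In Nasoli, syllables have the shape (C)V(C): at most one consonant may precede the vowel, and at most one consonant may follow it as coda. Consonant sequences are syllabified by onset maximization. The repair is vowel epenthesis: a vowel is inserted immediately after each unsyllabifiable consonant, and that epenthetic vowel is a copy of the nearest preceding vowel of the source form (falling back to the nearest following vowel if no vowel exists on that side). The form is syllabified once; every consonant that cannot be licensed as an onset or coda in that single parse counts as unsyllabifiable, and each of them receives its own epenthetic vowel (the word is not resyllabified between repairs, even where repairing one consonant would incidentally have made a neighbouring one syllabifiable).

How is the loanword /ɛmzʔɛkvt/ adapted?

Syllabifying with onset maximization leaves /z/, /v/, /t/ stranded (at most one coda consonant is licensed; onsets are limited to one consonant).
Each unlicensed consonant becomes the onset of a new syllable: /z/ → /zɛ/, /v/ → /vɛ/, /t/ → /tɛ/.

ɛmzɛʔɛkvɛtɛ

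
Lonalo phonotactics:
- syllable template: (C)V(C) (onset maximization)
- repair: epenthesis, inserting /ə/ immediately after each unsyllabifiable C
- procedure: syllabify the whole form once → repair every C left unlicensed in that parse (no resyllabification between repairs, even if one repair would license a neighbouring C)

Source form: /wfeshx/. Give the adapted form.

wəfeshəxə

Under (C)V(C), the unsyllabifiable consonants are /w/, /h/, /x/ (at most one coda consonant is licensed; onsets are limited to one consonant).
Inserting the epenthetic vowel yields /w/ → /wə/, /h/ → /hə/, /x/ → /xə/.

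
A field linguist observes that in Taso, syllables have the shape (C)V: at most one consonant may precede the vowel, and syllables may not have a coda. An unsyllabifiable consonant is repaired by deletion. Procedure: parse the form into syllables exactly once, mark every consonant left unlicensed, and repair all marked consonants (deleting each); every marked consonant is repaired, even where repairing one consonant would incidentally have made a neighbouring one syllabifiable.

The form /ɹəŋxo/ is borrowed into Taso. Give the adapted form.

ɹəxo

Under (C)V, the unsyllabifiable consonants are /ŋ/ (no codas are permitted; onsets are limited to one consonant).
Deletion applies to /ŋ/.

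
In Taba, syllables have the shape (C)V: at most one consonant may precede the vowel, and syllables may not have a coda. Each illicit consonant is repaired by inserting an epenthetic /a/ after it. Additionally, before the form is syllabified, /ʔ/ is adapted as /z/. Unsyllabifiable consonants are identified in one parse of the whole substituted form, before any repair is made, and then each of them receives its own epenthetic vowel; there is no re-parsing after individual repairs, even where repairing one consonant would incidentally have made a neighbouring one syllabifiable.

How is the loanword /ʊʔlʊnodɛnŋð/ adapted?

Substitution: /ʔ/ → /z/, giving /ʊzlʊnodɛnŋð/.
Under (C)V, the unsyllabifiable consonants are /z/, /n/, /ŋ/, /ð/ (no codas are permitted; onsets are limited to one consonant).
Inserting the epenthetic vowel yields /z/ → /za/, /n/ → /na/, /ŋ/ → /ŋa/, /ð/ → /ða/.

ʊzalʊnodɛnaŋaða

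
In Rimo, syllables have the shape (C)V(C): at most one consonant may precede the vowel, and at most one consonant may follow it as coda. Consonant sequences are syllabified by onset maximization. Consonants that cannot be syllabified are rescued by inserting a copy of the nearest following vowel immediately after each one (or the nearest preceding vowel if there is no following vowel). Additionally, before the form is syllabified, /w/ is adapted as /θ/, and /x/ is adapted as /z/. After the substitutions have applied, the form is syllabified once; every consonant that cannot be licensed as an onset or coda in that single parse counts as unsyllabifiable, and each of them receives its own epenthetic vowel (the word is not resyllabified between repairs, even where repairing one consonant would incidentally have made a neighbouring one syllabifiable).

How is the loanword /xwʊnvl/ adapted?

zʊθʊnvʊlʊ

Substitution: /x/ → /z/, /w/ → /θ/, giving /zθʊnvl/.
Syllabifying with onset maximization leaves /z/, /v/, /l/ stranded (at most one coda consonant is licensed; onsets are limited to one consonant).
Each unlicensed consonant becomes the onset of a new syllable: /z/ → /zʊ/, /v/ → /vʊ/, /l/ → /lʊ/.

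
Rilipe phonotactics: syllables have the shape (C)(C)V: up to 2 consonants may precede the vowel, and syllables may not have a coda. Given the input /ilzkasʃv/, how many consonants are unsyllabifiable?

4

Under (C)(C)V, the unsyllabifiable consonants are /l/, /s/, /ʃ/, /v/ (no codas are permitted; onsets may contain at most 2 consonants).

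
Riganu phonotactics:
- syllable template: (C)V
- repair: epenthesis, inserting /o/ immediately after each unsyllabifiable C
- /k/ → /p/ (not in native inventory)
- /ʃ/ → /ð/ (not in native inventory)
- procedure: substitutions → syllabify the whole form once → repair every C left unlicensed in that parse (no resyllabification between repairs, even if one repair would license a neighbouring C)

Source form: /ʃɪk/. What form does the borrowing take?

ðɪpo

Substitution: /ʃ/ → /ð/, /k/ → /p/, giving /ðɪp/.
Under (C)V, the unsyllabifiable consonants are /p/ (no codas are permitted; onsets are limited to one consonant).
Inserting the epenthetic vowel yields /p/ → /po/.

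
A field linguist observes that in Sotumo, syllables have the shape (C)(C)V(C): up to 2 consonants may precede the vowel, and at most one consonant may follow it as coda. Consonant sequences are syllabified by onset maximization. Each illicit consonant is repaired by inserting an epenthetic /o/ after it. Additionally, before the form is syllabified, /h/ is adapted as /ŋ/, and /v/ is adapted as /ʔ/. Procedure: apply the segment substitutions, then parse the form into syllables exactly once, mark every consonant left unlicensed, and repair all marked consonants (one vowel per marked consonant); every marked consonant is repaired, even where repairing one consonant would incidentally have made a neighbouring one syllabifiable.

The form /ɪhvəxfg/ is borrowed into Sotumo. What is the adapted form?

Substitution: /h/ → /ŋ/, /v/ → /ʔ/, giving /ɪŋʔəxfg/.
Syllabifying with onset maximization leaves /f/, /g/ stranded (at most one coda consonant is licensed; onsets may contain at most 2 consonants).
Inserting the epenthetic vowel yields /f/ → /fo/, /g/ → /go/.

ɪŋʔəxfogo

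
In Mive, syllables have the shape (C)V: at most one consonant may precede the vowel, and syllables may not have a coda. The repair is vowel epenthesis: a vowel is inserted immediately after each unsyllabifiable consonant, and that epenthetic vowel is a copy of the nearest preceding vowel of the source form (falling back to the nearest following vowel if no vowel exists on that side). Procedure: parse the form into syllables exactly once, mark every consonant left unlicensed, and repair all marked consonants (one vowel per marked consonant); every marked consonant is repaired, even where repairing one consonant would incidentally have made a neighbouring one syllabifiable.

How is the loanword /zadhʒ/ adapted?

The consonants /d/, /h/, /ʒ/ cannot be parsed into a legal (C)V syllable (no codas are permitted; onsets are limited to one consonant).
Each unlicensed consonant becomes the onset of a new syllable: /d/ → /da/, /h/ → /ha/, /ʒ/ → /ʒa/.

zadahaʒa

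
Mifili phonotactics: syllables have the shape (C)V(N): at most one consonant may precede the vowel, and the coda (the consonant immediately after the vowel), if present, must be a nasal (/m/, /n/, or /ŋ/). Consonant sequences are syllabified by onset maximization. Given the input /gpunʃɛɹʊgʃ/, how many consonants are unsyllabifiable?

3

Syllabifying with onset maximization leaves /g/, /g/, /ʃ/ stranded (only a nasal (/m/, /n/, or /ŋ/) is licensed in coda position; onsets are limited to one consonant).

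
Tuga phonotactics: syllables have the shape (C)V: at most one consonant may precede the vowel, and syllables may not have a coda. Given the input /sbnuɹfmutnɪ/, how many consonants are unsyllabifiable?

5

Under (C)V, the unsyllabifiable consonants are /s/, /b/, /ɹ/, /f/, /t/ (no codas are permitted; onsets are limited to one consonant).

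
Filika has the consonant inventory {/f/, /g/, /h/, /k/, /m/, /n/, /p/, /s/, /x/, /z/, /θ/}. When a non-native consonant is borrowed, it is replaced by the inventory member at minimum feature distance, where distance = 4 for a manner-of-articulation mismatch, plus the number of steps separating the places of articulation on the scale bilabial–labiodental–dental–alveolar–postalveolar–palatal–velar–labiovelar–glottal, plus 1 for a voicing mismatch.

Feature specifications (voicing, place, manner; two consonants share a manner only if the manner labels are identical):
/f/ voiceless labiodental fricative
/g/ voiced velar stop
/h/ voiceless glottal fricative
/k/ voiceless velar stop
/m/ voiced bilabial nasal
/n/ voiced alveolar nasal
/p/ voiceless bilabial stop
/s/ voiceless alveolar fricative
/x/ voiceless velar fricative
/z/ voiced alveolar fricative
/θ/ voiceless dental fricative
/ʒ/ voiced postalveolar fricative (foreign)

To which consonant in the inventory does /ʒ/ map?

z

/z/ is closest: same manner (fricative), place distance 1 (postalveolar→alveolar), same voicing; total 1. Next closest is /s/ at distance 2.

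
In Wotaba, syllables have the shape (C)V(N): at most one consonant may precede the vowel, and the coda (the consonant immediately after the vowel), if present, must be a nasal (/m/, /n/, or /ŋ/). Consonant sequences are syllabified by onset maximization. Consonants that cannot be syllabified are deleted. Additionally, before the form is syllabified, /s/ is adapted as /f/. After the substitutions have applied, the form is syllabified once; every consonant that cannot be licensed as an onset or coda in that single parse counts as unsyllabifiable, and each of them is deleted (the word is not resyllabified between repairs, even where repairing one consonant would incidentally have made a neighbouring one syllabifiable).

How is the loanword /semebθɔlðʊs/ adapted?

femeθɔðʊ

Substitution: /s/ → /f/, giving /femebθɔlðʊf/.
The consonants /b/, /l/, /f/ cannot be parsed into a legal (C)V(N) syllable (only a nasal (/m/, /n/, or /ŋ/) is licensed in coda position; onsets are limited to one consonant).
Each unlicensed consonant is deleted: /b/, /l/, /f/.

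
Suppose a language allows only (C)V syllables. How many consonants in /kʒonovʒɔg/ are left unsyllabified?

Under (C)V, the unsyllabifiable consonants are /k/, /v/, /g/ (no codas are permitted; onsets are limited to one consonant).

3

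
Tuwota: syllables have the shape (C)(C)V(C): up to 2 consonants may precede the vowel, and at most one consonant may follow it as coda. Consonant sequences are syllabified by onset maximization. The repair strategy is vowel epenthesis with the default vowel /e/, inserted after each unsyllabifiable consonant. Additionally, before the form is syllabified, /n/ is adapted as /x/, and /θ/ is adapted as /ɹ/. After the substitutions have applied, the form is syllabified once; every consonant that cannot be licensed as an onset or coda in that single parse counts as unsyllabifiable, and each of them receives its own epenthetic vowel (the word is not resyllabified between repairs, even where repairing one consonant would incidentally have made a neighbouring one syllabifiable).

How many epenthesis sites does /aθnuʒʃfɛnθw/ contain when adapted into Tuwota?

2

After substitution the input is /aɹxuʒʃfɛxɹw/.
The unsyllabifiable consonants are /ɹ/, /w/; each receives one epenthetic vowel.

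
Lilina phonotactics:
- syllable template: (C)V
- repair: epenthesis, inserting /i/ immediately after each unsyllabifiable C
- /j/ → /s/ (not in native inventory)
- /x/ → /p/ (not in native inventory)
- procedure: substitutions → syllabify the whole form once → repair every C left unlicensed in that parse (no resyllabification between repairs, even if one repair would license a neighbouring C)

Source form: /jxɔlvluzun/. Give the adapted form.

sipɔliviluzuni

Substitution: /j/ → /s/, /x/ → /p/, giving /spɔlvluzun/.
Under (C)V, the unsyllabifiable consonants are /s/, /l/, /v/, /n/ (no codas are permitted; onsets are limited to one consonant).
Epenthesis after each stranded consonant: /s/ → /si/, /l/ → /li/, /v/ → /vi/, /n/ → /ni/.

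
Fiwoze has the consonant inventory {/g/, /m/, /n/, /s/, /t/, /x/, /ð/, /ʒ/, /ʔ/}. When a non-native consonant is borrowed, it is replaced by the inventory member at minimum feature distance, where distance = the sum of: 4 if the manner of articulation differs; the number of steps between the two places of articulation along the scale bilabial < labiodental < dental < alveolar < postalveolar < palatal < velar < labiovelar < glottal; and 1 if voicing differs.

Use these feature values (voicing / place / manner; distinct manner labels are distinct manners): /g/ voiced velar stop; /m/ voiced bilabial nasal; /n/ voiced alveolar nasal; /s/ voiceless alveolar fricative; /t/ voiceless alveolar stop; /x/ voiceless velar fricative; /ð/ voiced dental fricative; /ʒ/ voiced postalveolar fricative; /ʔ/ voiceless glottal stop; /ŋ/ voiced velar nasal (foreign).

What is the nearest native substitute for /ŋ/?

n

/n/ is closest: same manner (nasal), place distance 3 (velar→alveolar), same voicing; total 3. Next closest is /g/ at distance 4.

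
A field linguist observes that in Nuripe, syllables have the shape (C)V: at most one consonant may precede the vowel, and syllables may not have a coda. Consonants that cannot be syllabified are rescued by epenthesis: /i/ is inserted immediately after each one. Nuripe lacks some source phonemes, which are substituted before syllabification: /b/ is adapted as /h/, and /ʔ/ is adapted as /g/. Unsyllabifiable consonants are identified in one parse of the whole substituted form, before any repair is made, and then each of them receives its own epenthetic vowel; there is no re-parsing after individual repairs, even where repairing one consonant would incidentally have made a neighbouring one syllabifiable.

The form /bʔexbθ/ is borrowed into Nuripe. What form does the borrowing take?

Substitution: /b/ → /h/, /ʔ/ → /g/, giving /hgexhθ/.
Under (C)V, the unsyllabifiable consonants are /h/, /x/, /h/, /θ/ (no codas are permitted; onsets are limited to one consonant).
Inserting the epenthetic vowel yields /h/ → /hi/, /x/ → /xi/, /h/ → /hi/, /θ/ → /θi/.

higexihiθi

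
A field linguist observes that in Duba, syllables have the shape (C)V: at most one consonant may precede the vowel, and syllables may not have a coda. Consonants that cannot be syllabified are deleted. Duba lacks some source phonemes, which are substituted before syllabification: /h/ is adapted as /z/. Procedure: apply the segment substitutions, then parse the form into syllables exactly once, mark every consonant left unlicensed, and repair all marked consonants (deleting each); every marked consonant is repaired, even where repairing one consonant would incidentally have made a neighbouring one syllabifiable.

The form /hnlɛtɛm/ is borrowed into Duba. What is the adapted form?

Substitution: /h/ → /z/, giving /znlɛtɛm/.
Under (C)V, the unsyllabifiable consonants are /z/, /n/, /m/ (no codas are permitted; onsets are limited to one consonant).
Deleting the stranded consonants removes /z/, /n/, /m/.

lɛtɛ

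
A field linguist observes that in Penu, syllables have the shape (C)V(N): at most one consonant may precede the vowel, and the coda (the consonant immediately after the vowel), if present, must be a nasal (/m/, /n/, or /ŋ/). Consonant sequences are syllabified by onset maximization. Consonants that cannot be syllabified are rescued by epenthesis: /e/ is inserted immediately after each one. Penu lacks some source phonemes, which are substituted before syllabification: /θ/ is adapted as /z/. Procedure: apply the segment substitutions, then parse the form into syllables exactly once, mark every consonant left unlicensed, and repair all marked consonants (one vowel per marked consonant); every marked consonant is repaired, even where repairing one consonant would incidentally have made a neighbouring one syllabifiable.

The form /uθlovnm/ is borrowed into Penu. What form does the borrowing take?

uzeloveneme

Substitution: /θ/ → /z/, giving /uzlovnm/.
Under (C)V(N), the unsyllabifiable consonants are /z/, /v/, /n/, /m/ (only a nasal (/m/, /n/, or /ŋ/) is licensed in coda position; onsets are limited to one consonant).
Epenthesis after each stranded consonant: /z/ → /ze/, /v/ → /ve/, /n/ → /ne/, /m/ → /me/.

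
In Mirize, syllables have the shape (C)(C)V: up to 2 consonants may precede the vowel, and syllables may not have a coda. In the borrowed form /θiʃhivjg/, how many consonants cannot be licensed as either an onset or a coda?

3

Syllabifying with onset maximization leaves /v/, /j/, /g/ stranded (no codas are permitted; onsets may contain at most 2 consonants).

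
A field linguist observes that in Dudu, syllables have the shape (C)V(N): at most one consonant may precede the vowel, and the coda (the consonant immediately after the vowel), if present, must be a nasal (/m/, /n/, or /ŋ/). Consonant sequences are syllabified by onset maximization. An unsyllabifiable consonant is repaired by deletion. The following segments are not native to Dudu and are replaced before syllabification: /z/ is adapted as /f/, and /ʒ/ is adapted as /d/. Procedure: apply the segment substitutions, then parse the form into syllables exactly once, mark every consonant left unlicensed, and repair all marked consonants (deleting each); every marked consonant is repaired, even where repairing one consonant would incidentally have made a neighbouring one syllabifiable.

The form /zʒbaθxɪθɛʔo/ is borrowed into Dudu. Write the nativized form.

Substitution: /z/ → /f/, /ʒ/ → /d/, giving /fdbaθxɪθɛʔo/.
Syllabifying with onset maximization leaves /f/, /d/, /θ/ stranded (only a nasal (/m/, /n/, or /ŋ/) is licensed in coda position; onsets are limited to one consonant).
Deleting the stranded consonants removes /f/, /d/, /θ/.

baxɪθɛʔo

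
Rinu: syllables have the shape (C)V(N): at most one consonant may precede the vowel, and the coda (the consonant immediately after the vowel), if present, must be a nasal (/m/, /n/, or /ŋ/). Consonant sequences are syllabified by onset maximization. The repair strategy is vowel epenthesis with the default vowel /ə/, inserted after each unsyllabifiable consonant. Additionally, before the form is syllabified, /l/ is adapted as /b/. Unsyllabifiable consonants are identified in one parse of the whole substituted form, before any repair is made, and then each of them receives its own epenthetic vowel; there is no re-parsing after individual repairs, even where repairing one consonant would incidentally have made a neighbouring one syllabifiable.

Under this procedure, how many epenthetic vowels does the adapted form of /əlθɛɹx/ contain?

3

After substitution the input is /əbθɛɹx/.
The unsyllabifiable consonants are /b/, /ɹ/, /x/; each receives one epenthetic vowel.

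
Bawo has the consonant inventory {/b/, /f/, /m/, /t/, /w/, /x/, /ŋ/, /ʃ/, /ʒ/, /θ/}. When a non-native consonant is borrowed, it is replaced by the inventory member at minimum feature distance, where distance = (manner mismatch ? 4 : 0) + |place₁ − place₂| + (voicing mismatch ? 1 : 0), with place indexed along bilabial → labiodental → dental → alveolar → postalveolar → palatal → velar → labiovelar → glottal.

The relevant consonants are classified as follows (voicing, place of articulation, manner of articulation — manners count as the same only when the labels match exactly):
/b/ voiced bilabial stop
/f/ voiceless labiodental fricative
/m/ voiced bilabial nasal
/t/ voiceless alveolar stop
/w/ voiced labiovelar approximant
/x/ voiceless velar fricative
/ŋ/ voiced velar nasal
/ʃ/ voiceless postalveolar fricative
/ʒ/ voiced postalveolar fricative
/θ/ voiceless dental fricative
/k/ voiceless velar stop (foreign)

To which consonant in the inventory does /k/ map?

/t/ is closest: same manner (stop), place distance 3 (velar→alveolar), same voicing; total 3. Next closest is /x/ at distance 4.

t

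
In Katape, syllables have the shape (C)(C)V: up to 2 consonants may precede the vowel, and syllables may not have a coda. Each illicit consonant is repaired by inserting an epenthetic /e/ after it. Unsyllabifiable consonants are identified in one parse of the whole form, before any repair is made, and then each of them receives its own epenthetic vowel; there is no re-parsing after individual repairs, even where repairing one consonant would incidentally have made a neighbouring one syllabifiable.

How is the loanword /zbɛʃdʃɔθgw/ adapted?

zbɛʃedʃɔθegewe

Syllabifying with onset maximization leaves /ʃ/, /θ/, /g/, /w/ stranded (no codas are permitted; onsets may contain at most 2 consonants).
Each unlicensed consonant becomes the onset of a new syllable: /ʃ/ → /ʃe/, /θ/ → /θe/, /g/ → /ge/, /w/ → /we/.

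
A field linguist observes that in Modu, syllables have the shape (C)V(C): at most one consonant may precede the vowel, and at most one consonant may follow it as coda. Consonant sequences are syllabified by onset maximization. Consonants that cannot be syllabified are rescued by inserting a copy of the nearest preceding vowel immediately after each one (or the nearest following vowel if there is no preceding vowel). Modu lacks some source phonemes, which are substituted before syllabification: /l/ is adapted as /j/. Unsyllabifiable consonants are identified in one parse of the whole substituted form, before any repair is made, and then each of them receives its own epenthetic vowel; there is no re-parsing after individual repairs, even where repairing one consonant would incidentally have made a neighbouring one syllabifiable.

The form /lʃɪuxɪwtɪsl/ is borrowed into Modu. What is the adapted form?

jɪʃɪuxɪwtɪsjɪ

Substitution: /l/ → /j/, giving /jʃɪuxɪwtɪsj/.
Under (C)V(C), the unsyllabifiable consonants are /j/, /j/ (at most one coda consonant is licensed; onsets are limited to one consonant).
Each unlicensed consonant becomes the onset of a new syllable: /j/ → /jɪ/, /j/ → /jɪ/.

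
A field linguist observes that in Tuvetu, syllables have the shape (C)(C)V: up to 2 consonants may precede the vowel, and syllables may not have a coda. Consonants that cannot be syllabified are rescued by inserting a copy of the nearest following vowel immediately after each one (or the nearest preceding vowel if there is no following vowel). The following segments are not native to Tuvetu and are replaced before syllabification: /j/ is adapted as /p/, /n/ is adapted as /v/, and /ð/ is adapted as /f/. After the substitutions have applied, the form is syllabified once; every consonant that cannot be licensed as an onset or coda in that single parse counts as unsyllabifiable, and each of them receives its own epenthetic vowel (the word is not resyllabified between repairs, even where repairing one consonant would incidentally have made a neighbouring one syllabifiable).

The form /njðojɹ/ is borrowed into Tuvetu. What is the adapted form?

Substitution: /n/ → /v/, /j/ → /p/, /ð/ → /f/, giving /vpfopɹ/.
The consonants /v/, /p/, /ɹ/ cannot be parsed into a legal (C)(C)V syllable (no codas are permitted; onsets may contain at most 2 consonants).
Each unlicensed consonant becomes the onset of a new syllable: /v/ → /vo/, /p/ → /po/, /ɹ/ → /ɹo/.

vopfopoɹo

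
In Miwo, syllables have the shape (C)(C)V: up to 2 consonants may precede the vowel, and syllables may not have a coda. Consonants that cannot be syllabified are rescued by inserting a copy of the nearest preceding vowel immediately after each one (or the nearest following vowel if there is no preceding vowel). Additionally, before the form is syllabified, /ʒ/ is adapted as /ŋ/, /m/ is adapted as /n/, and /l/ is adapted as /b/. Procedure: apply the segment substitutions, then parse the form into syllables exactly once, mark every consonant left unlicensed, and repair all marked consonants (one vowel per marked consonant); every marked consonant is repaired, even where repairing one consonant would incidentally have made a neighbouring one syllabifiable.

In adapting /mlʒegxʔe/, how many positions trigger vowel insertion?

2

After substitution the input is /nbŋegxʔe/.
The unsyllabifiable consonants are /n/, /g/; each receives one epenthetic vowel.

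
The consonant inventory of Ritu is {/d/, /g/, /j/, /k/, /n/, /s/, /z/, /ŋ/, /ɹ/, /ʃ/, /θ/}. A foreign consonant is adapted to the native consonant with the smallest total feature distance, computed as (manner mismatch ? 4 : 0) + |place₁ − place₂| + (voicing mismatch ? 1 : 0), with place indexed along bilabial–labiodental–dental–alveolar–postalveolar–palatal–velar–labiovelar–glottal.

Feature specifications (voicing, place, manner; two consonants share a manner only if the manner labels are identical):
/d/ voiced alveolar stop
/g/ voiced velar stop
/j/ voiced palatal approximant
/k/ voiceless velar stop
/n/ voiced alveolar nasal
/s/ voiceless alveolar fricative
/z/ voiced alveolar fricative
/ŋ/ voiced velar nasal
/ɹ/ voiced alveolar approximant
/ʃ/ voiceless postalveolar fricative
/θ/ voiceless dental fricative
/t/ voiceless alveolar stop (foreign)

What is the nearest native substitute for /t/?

/d/ is closest: same manner (stop), place distance 0 (alveolar→alveolar), voicing differs (+1); total 1. Next closest is /k/ at distance 3.

d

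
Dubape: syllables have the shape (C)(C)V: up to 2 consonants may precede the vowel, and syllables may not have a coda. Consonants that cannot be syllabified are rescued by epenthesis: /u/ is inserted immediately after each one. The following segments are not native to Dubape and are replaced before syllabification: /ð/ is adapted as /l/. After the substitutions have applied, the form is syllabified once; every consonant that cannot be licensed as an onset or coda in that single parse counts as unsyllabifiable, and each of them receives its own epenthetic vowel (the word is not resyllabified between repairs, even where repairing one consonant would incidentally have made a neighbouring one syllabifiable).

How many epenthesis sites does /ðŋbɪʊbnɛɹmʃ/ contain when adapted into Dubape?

4

After substitution the input is /lŋbɪʊbnɛɹmʃ/.
The unsyllabifiable consonants are /l/, /ɹ/, /m/, /ʃ/; each receives one epenthetic vowel.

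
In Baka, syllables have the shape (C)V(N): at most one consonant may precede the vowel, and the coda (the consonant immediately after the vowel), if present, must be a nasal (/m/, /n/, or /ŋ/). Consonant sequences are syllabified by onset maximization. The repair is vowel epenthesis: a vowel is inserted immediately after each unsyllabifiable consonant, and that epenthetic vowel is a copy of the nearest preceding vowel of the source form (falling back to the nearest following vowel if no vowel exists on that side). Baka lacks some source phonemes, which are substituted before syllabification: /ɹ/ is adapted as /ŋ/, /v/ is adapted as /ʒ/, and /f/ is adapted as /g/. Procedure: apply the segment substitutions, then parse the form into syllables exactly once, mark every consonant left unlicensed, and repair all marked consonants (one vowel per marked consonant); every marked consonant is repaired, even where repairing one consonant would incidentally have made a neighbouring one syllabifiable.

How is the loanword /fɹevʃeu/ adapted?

Substitution: /f/ → /g/, /ɹ/ → /ŋ/, /v/ → /ʒ/, giving /gŋeʒʃeu/.
Under (C)V(N), the unsyllabifiable consonants are /g/, /ʒ/ (only a nasal (/m/, /n/, or /ŋ/) is licensed in coda position; onsets are limited to one consonant).
Epenthesis after each stranded consonant: /g/ → /ge/, /ʒ/ → /ʒe/.

geŋeʒeʃeu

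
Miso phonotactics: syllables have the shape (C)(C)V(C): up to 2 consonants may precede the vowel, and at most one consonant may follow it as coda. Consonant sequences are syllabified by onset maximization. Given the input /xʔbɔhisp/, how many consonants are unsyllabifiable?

2

The consonants /x/, /p/ cannot be parsed into a legal (C)(C)V(C) syllable (at most one coda consonant is licensed; onsets may contain at most 2 consonants).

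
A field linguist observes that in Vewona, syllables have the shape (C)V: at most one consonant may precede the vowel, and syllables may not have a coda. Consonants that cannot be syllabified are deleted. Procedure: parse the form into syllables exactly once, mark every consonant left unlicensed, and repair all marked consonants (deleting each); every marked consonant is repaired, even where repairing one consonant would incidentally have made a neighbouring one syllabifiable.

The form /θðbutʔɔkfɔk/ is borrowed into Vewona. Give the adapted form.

buʔɔfɔ

Under (C)V, the unsyllabifiable consonants are /θ/, /ð/, /t/, /k/, /k/ (no codas are permitted; onsets are limited to one consonant).
Deleting the stranded consonants removes /θ/, /ð/, /t/, /k/, /k/.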